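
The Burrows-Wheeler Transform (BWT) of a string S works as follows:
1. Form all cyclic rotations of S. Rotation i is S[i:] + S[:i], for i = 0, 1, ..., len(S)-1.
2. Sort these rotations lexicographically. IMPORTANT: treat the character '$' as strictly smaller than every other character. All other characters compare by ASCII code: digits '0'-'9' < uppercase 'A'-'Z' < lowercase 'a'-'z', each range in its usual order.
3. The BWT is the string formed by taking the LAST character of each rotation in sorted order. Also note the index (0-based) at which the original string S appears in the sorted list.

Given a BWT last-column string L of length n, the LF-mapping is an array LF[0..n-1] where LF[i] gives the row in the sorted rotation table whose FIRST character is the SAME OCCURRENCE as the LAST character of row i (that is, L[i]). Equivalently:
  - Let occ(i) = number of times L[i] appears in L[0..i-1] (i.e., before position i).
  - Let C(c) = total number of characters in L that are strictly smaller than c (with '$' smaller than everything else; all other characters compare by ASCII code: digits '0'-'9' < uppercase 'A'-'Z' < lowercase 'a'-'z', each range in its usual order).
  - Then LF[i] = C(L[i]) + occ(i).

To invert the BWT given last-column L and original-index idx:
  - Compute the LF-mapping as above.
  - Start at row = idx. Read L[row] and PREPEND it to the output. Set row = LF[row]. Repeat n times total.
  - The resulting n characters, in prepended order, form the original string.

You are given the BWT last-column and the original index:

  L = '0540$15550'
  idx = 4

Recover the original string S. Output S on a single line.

LF mapping: 1 6 5 2 0 4 7 8 9 3
Walk LF starting at row 4, prepending L[row]:
  step 1: row=4, L[4]='$', prepend. Next row=LF[4]=0
  step 2: row=0, L[0]='0', prepend. Next row=LF[0]=1
  step 3: row=1, L[1]='5', prepend. Next row=LF[1]=6
  step 4: row=6, L[6]='5', prepend. Next row=LF[6]=7
  step 5: row=7, L[7]='5', prepend. Next row=LF[7]=8
  step 6: row=8, L[8]='5', prepend. Next row=LF[8]=9
  step 7: row=9, L[9]='0', prepend. Next row=LF[9]=3
  step 8: row=3, L[3]='0', prepend. Next row=LF[3]=2
  step 9: row=2, L[2]='4', prepend. Next row=LF[2]=5
  step 10: row=5, L[5]='1', prepend. Next row=LF[5]=4
Reversed output: 140055550$

Answer: 140055550$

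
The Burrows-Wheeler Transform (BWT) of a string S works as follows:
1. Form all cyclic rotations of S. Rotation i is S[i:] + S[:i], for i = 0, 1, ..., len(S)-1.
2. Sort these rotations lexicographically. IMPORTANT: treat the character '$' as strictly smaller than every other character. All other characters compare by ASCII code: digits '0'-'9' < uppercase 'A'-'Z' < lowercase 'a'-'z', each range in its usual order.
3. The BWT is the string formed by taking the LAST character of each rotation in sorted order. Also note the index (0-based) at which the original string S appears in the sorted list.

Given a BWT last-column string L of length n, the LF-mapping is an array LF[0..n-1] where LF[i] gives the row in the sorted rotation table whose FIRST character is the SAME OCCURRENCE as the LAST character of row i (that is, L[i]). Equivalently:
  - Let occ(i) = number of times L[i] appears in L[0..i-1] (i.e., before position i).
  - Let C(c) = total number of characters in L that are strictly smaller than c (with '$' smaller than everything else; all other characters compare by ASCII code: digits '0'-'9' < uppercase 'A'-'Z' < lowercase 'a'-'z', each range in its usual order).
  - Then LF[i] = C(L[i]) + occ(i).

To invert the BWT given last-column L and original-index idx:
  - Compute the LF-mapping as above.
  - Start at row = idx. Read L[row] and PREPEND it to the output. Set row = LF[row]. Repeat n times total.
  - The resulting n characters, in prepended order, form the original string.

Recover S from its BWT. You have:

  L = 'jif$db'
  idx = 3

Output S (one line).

LF mapping: 5 4 3 0 2 1
Walk LF starting at row 3, prepending L[row]:
  step 1: row=3, L[3]='$', prepend. Next row=LF[3]=0
  step 2: row=0, L[0]='j', prepend. Next row=LF[0]=5
  step 3: row=5, L[5]='b', prepend. Next row=LF[5]=1
  step 4: row=1, L[1]='i', prepend. Next row=LF[1]=4
  step 5: row=4, L[4]='d', prepend. Next row=LF[4]=2
  step 6: row=2, L[2]='f', prepend. Next row=LF[2]=3
Reversed output: fdibj$

Answer: fdibj$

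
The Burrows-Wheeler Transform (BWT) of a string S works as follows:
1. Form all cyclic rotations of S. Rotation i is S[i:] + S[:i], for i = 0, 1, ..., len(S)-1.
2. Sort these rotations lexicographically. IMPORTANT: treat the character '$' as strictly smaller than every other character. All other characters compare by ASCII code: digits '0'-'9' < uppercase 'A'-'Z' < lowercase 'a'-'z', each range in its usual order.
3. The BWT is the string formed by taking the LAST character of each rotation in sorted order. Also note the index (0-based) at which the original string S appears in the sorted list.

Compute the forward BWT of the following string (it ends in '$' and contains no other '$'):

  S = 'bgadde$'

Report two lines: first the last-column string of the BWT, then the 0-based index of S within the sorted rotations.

Answer: eg$addb
2

Derivation:
All 7 rotations (rotation i = S[i:]+S[:i]):
  rot[0] = bgadde$
  rot[1] = gadde$b
  rot[2] = adde$bg
  rot[3] = dde$bga
  rot[4] = de$bgad
  rot[5] = e$bgadd
  rot[6] = $bgadde
Sorted (with $ < everything):
  sorted[0] = $bgadde  (last char: 'e')
  sorted[1] = adde$bg  (last char: 'g')
  sorted[2] = bgadde$  (last char: '$')
  sorted[3] = dde$bga  (last char: 'a')
  sorted[4] = de$bgad  (last char: 'd')
  sorted[5] = e$bgadd  (last char: 'd')
  sorted[6] = gadde$b  (last char: 'b')
Last column: eg$addb
Original string S is at sorted index 2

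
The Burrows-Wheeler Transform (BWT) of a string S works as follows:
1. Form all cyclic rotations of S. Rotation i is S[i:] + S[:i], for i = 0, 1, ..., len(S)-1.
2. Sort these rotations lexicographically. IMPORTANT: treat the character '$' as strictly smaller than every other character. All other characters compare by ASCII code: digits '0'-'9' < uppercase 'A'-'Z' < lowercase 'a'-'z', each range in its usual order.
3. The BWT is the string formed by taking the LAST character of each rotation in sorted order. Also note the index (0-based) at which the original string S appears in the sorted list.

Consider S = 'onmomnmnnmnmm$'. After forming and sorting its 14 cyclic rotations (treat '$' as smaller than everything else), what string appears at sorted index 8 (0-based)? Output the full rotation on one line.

Answer: nmnmm$onmomnmn

Derivation:
All 14 rotations (rotation i = S[i:]+S[:i]):
  rot[0] = onmomnmnnmnmm$
  rot[1] = nmomnmnnmnmm$o
  rot[2] = momnmnnmnmm$on
  rot[3] = omnmnnmnmm$onm
  rot[4] = mnmnnmnmm$onmo
  rot[5] = nmnnmnmm$onmom
  rot[6] = mnnmnmm$onmomn
  rot[7] = nnmnmm$onmomnm
  rot[8] = nmnmm$onmomnmn
  rot[9] = mnmm$onmomnmnn
  rot[10] = nmm$onmomnmnnm
  rot[11] = mm$onmomnmnnmn
  rot[12] = m$onmomnmnnmnm
  rot[13] = $onmomnmnnmnmm
Sorted (with $ < everything):
  sorted[0] = $onmomnmnnmnmm
  sorted[1] = m$onmomnmnnmnm
  sorted[2] = mm$onmomnmnnmn
  sorted[3] = mnmm$onmomnmnn
  sorted[4] = mnmnnmnmm$onmo
  sorted[5] = mnnmnmm$onmomn
  sorted[6] = momnmnnmnmm$on
  sorted[7] = nmm$onmomnmnnm
  sorted[8] = nmnmm$onmomnmn
  sorted[9] = nmnnmnmm$onmom
  sorted[10] = nmomnmnnmnmm$o
  sorted[11] = nnmnmm$onmomnm
  sorted[12] = omnmnnmnmm$onm
  sorted[13] = onmomnmnnmnmm$
sorted[8] = nmnmm$onmomnmn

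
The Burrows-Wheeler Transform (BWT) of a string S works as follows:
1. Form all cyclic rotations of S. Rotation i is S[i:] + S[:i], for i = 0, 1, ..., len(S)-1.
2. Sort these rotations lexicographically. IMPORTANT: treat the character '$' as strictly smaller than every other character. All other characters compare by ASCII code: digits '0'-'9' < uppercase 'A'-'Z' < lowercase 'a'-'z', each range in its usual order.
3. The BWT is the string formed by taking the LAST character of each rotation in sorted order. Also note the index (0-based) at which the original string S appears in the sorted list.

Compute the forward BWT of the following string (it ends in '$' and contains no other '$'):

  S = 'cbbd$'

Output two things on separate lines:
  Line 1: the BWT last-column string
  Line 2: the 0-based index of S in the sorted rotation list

All 5 rotations (rotation i = S[i:]+S[:i]):
  rot[0] = cbbd$
  rot[1] = bbd$c
  rot[2] = bd$cb
  rot[3] = d$cbb
  rot[4] = $cbbd
Sorted (with $ < everything):
  sorted[0] = $cbbd  (last char: 'd')
  sorted[1] = bbd$c  (last char: 'c')
  sorted[2] = bd$cb  (last char: 'b')
  sorted[3] = cbbd$  (last char: '$')
  sorted[4] = d$cbb  (last char: 'b')
Last column: dcb$b
Original string S is at sorted index 3

Answer: dcb$b
3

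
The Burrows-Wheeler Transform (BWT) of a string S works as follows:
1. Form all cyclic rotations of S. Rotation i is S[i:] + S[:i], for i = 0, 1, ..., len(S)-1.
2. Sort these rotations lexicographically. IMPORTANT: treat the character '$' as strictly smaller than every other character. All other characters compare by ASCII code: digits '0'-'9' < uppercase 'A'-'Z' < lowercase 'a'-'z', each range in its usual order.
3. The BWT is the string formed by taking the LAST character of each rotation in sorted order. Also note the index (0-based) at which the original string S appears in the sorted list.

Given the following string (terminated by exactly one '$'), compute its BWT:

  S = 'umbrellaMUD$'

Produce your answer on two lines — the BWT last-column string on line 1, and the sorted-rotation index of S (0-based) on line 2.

Answer: DUaMlmrleub$
11

Derivation:
All 12 rotations (rotation i = S[i:]+S[:i]):
  rot[0] = umbrellaMUD$
  rot[1] = mbrellaMUD$u
  rot[2] = brellaMUD$um
  rot[3] = rellaMUD$umb
  rot[4] = ellaMUD$umbr
  rot[5] = llaMUD$umbre
  rot[6] = laMUD$umbrel
  rot[7] = aMUD$umbrell
  rot[8] = MUD$umbrella
  rot[9] = UD$umbrellaM
  rot[10] = D$umbrellaMU
  rot[11] = $umbrellaMUD
Sorted (with $ < everything):
  sorted[0] = $umbrellaMUD  (last char: 'D')
  sorted[1] = D$umbrellaMU  (last char: 'U')
  sorted[2] = MUD$umbrella  (last char: 'a')
  sorted[3] = UD$umbrellaM  (last char: 'M')
  sorted[4] = aMUD$umbrell  (last char: 'l')
  sorted[5] = brellaMUD$um  (last char: 'm')
  sorted[6] = ellaMUD$umbr  (last char: 'r')
  sorted[7] = laMUD$umbrel  (last char: 'l')
  sorted[8] = llaMUD$umbre  (last char: 'e')
  sorted[9] = mbrellaMUD$u  (last char: 'u')
  sorted[10] = rellaMUD$umb  (last char: 'b')
  sorted[11] = umbrellaMUD$  (last char: '$')
Last column: DUaMlmrleub$
Original string S is at sorted index 11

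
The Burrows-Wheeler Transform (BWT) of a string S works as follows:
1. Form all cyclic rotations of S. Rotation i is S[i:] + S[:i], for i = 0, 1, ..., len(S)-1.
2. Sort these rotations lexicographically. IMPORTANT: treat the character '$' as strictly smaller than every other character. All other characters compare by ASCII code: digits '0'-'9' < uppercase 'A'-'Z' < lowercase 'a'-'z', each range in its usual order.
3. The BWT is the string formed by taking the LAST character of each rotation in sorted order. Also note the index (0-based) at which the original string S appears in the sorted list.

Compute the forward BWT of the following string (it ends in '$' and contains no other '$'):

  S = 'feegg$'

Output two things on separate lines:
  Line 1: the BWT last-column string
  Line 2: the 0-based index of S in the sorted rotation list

Answer: gfe$ge
3

Derivation:
All 6 rotations (rotation i = S[i:]+S[:i]):
  rot[0] = feegg$
  rot[1] = eegg$f
  rot[2] = egg$fe
  rot[3] = gg$fee
  rot[4] = g$feeg
  rot[5] = $feegg
Sorted (with $ < everything):
  sorted[0] = $feegg  (last char: 'g')
  sorted[1] = eegg$f  (last char: 'f')
  sorted[2] = egg$fe  (last char: 'e')
  sorted[3] = feegg$  (last char: '$')
  sorted[4] = g$feeg  (last char: 'g')
  sorted[5] = gg$fee  (last char: 'e')
Last column: gfe$ge
Original string S is at sorted index 3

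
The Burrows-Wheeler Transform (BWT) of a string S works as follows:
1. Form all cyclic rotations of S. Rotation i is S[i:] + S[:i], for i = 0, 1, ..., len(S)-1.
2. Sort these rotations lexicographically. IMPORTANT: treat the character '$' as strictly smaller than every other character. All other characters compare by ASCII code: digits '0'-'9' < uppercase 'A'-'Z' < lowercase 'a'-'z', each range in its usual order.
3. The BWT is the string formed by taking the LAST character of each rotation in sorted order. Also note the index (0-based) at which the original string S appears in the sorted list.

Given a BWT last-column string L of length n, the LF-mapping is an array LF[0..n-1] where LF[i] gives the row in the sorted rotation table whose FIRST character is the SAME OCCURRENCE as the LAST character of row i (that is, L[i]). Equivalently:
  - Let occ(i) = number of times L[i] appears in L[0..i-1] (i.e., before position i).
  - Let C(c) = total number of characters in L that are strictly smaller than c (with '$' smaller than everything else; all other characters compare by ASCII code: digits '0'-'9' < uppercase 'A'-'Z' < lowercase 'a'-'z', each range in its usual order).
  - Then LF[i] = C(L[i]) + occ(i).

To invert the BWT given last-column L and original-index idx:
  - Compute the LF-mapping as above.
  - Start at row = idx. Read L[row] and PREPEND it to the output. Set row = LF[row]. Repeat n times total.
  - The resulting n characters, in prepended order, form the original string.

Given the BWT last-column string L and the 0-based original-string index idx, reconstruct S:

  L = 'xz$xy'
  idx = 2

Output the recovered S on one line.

Answer: xyzx$

Derivation:
LF mapping: 1 4 0 2 3
Walk LF starting at row 2, prepending L[row]:
  step 1: row=2, L[2]='$', prepend. Next row=LF[2]=0
  step 2: row=0, L[0]='x', prepend. Next row=LF[0]=1
  step 3: row=1, L[1]='z', prepend. Next row=LF[1]=4
  step 4: row=4, L[4]='y', prepend. Next row=LF[4]=3
  step 5: row=3, L[3]='x', prepend. Next row=LF[3]=2
Reversed output: xyzx$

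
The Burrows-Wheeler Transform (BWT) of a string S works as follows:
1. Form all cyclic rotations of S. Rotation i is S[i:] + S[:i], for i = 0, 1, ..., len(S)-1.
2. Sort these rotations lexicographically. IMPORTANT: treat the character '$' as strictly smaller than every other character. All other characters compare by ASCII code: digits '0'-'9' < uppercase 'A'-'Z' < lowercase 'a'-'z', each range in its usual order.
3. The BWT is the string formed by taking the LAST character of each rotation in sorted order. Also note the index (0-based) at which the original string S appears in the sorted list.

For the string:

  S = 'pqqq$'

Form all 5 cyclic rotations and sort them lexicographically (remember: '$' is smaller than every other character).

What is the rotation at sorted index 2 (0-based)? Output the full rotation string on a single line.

All 5 rotations (rotation i = S[i:]+S[:i]):
  rot[0] = pqqq$
  rot[1] = qqq$p
  rot[2] = qq$pq
  rot[3] = q$pqq
  rot[4] = $pqqq
Sorted (with $ < everything):
  sorted[0] = $pqqq
  sorted[1] = pqqq$
  sorted[2] = q$pqq
  sorted[3] = qq$pq
  sorted[4] = qqq$p
sorted[2] = q$pqq

Answer: q$pqq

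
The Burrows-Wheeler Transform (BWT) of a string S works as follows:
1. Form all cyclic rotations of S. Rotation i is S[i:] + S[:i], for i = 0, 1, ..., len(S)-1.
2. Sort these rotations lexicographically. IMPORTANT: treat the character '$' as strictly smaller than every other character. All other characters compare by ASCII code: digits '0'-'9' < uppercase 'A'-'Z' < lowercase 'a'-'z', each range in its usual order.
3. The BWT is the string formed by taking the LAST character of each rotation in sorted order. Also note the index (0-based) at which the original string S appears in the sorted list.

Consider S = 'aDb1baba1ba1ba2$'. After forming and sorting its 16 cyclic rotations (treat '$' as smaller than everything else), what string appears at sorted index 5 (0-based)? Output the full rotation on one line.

Answer: Db1baba1ba1ba2$a

Derivation:
All 16 rotations (rotation i = S[i:]+S[:i]):
  rot[0] = aDb1baba1ba1ba2$
  rot[1] = Db1baba1ba1ba2$a
  rot[2] = b1baba1ba1ba2$aD
  rot[3] = 1baba1ba1ba2$aDb
  rot[4] = baba1ba1ba2$aDb1
  rot[5] = aba1ba1ba2$aDb1b
  rot[6] = ba1ba1ba2$aDb1ba
  rot[7] = a1ba1ba2$aDb1bab
  rot[8] = 1ba1ba2$aDb1baba
  rot[9] = ba1ba2$aDb1baba1
  rot[10] = a1ba2$aDb1baba1b
  rot[11] = 1ba2$aDb1baba1ba
  rot[12] = ba2$aDb1baba1ba1
  rot[13] = a2$aDb1baba1ba1b
  rot[14] = 2$aDb1baba1ba1ba
  rot[15] = $aDb1baba1ba1ba2
Sorted (with $ < everything):
  sorted[0] = $aDb1baba1ba1ba2
  sorted[1] = 1ba1ba2$aDb1baba
  sorted[2] = 1ba2$aDb1baba1ba
  sorted[3] = 1baba1ba1ba2$aDb
  sorted[4] = 2$aDb1baba1ba1ba
  sorted[5] = Db1baba1ba1ba2$a
  sorted[6] = a1ba1ba2$aDb1bab
  sorted[7] = a1ba2$aDb1baba1b
  sorted[8] = a2$aDb1baba1ba1b
  sorted[9] = aDb1baba1ba1ba2$
  sorted[10] = aba1ba1ba2$aDb1b
  sorted[11] = b1baba1ba1ba2$aD
  sorted[12] = ba1ba1ba2$aDb1ba
  sorted[13] = ba1ba2$aDb1baba1
  sorted[14] = ba2$aDb1baba1ba1
  sorted[15] = baba1ba1ba2$aDb1
sorted[5] = Db1baba1ba1ba2$a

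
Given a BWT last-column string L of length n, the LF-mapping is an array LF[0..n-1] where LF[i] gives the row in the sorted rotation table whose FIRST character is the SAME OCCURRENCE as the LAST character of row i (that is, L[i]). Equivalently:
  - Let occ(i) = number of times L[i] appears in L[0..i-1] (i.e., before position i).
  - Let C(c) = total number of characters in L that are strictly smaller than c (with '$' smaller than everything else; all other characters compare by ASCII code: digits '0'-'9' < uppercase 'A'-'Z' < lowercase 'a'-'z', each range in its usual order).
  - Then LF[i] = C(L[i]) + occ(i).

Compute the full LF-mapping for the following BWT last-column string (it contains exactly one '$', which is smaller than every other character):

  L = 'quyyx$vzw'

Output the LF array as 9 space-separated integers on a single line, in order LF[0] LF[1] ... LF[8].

Answer: 1 2 6 7 5 0 3 8 4

Derivation:
Char counts: '$':1, 'q':1, 'u':1, 'v':1, 'w':1, 'x':1, 'y':2, 'z':1
C (first-col start): C('$')=0, C('q')=1, C('u')=2, C('v')=3, C('w')=4, C('x')=5, C('y')=6, C('z')=8
L[0]='q': occ=0, LF[0]=C('q')+0=1+0=1
L[1]='u': occ=0, LF[1]=C('u')+0=2+0=2
L[2]='y': occ=0, LF[2]=C('y')+0=6+0=6
L[3]='y': occ=1, LF[3]=C('y')+1=6+1=7
L[4]='x': occ=0, LF[4]=C('x')+0=5+0=5
L[5]='$': occ=0, LF[5]=C('$')+0=0+0=0
L[6]='v': occ=0, LF[6]=C('v')+0=3+0=3
L[7]='z': occ=0, LF[7]=C('z')+0=8+0=8
L[8]='w': occ=0, LF[8]=C('w')+0=4+0=4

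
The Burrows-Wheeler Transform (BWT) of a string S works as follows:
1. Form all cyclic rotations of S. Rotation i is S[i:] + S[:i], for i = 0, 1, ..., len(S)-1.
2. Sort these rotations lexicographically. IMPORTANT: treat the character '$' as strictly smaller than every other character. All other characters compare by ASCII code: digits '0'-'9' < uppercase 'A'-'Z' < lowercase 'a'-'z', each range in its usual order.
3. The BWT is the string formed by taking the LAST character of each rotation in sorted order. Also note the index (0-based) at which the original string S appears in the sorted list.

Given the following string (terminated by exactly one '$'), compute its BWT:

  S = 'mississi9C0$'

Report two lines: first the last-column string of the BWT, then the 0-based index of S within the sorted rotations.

All 12 rotations (rotation i = S[i:]+S[:i]):
  rot[0] = mississi9C0$
  rot[1] = ississi9C0$m
  rot[2] = ssissi9C0$mi
  rot[3] = sissi9C0$mis
  rot[4] = issi9C0$miss
  rot[5] = ssi9C0$missi
  rot[6] = si9C0$missis
  rot[7] = i9C0$mississ
  rot[8] = 9C0$mississi
  rot[9] = C0$mississi9
  rot[10] = 0$mississi9C
  rot[11] = $mississi9C0
Sorted (with $ < everything):
  sorted[0] = $mississi9C0  (last char: '0')
  sorted[1] = 0$mississi9C  (last char: 'C')
  sorted[2] = 9C0$mississi  (last char: 'i')
  sorted[3] = C0$mississi9  (last char: '9')
  sorted[4] = i9C0$mississ  (last char: 's')
  sorted[5] = issi9C0$miss  (last char: 's')
  sorted[6] = ississi9C0$m  (last char: 'm')
  sorted[7] = mississi9C0$  (last char: '$')
  sorted[8] = si9C0$missis  (last char: 's')
  sorted[9] = sissi9C0$mis  (last char: 's')
  sorted[10] = ssi9C0$missi  (last char: 'i')
  sorted[11] = ssissi9C0$mi  (last char: 'i')
Last column: 0Ci9ssm$ssii
Original string S is at sorted index 7

Answer: 0Ci9ssm$ssii
7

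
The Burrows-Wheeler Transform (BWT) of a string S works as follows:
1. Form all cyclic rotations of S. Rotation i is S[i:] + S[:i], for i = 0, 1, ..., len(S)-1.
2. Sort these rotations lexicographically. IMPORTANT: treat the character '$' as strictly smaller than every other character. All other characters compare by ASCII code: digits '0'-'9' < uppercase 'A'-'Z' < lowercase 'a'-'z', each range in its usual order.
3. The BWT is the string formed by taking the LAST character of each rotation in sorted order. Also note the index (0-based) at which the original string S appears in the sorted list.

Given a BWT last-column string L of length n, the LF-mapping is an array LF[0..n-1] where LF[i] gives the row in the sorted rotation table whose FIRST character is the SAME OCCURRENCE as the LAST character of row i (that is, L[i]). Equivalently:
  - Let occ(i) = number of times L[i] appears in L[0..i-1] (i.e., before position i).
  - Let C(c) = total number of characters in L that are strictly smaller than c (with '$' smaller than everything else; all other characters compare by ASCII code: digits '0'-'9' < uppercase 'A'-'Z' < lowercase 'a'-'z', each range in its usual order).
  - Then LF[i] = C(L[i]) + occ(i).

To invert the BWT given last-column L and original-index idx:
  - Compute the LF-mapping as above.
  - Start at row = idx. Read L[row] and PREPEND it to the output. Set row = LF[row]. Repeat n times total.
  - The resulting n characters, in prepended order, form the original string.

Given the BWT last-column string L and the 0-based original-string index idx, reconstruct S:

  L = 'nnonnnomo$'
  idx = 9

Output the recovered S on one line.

LF mapping: 2 3 7 4 5 6 8 1 9 0
Walk LF starting at row 9, prepending L[row]:
  step 1: row=9, L[9]='$', prepend. Next row=LF[9]=0
  step 2: row=0, L[0]='n', prepend. Next row=LF[0]=2
  step 3: row=2, L[2]='o', prepend. Next row=LF[2]=7
  step 4: row=7, L[7]='m', prepend. Next row=LF[7]=1
  step 5: row=1, L[1]='n', prepend. Next row=LF[1]=3
  step 6: row=3, L[3]='n', prepend. Next row=LF[3]=4
  step 7: row=4, L[4]='n', prepend. Next row=LF[4]=5
  step 8: row=5, L[5]='n', prepend. Next row=LF[5]=6
  step 9: row=6, L[6]='o', prepend. Next row=LF[6]=8
  step 10: row=8, L[8]='o', prepend. Next row=LF[8]=9
Reversed output: oonnnnmon$

Answer: oonnnnmon$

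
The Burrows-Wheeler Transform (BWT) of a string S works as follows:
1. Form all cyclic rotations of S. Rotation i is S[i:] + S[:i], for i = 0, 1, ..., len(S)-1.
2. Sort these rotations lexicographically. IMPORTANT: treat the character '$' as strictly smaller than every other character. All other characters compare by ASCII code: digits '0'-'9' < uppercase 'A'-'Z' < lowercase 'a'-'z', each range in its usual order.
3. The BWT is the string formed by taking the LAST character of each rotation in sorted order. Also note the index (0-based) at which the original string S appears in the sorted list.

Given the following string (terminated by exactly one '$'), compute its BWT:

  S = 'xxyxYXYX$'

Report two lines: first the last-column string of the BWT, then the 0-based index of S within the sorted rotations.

Answer: XYYXxy$xx
6

Derivation:
All 9 rotations (rotation i = S[i:]+S[:i]):
  rot[0] = xxyxYXYX$
  rot[1] = xyxYXYX$x
  rot[2] = yxYXYX$xx
  rot[3] = xYXYX$xxy
  rot[4] = YXYX$xxyx
  rot[5] = XYX$xxyxY
  rot[6] = YX$xxyxYX
  rot[7] = X$xxyxYXY
  rot[8] = $xxyxYXYX
Sorted (with $ < everything):
  sorted[0] = $xxyxYXYX  (last char: 'X')
  sorted[1] = X$xxyxYXY  (last char: 'Y')
  sorted[2] = XYX$xxyxY  (last char: 'Y')
  sorted[3] = YX$xxyxYX  (last char: 'X')
  sorted[4] = YXYX$xxyx  (last char: 'x')
  sorted[5] = xYXYX$xxy  (last char: 'y')
  sorted[6] = xxyxYXYX$  (last char: '$')
  sorted[7] = xyxYXYX$x  (last char: 'x')
  sorted[8] = yxYXYX$xx  (last char: 'x')
Last column: XYYXxy$xx
Original string S is at sorted index 6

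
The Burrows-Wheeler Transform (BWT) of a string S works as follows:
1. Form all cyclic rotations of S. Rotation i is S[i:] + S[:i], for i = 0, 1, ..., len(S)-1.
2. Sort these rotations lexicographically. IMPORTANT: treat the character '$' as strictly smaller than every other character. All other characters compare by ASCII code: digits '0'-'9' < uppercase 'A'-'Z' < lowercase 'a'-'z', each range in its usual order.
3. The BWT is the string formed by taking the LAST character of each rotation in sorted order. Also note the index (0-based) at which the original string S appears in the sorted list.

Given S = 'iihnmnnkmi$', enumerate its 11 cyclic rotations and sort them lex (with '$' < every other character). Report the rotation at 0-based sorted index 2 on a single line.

Answer: i$iihnmnnkm

Derivation:
All 11 rotations (rotation i = S[i:]+S[:i]):
  rot[0] = iihnmnnkmi$
  rot[1] = ihnmnnkmi$i
  rot[2] = hnmnnkmi$ii
  rot[3] = nmnnkmi$iih
  rot[4] = mnnkmi$iihn
  rot[5] = nnkmi$iihnm
  rot[6] = nkmi$iihnmn
  rot[7] = kmi$iihnmnn
  rot[8] = mi$iihnmnnk
  rot[9] = i$iihnmnnkm
  rot[10] = $iihnmnnkmi
Sorted (with $ < everything):
  sorted[0] = $iihnmnnkmi
  sorted[1] = hnmnnkmi$ii
  sorted[2] = i$iihnmnnkm
  sorted[3] = ihnmnnkmi$i
  sorted[4] = iihnmnnkmi$
  sorted[5] = kmi$iihnmnn
  sorted[6] = mi$iihnmnnk
  sorted[7] = mnnkmi$iihn
  sorted[8] = nkmi$iihnmn
  sorted[9] = nmnnkmi$iih
  sorted[10] = nnkmi$iihnm
sorted[2] = i$iihnmnnkm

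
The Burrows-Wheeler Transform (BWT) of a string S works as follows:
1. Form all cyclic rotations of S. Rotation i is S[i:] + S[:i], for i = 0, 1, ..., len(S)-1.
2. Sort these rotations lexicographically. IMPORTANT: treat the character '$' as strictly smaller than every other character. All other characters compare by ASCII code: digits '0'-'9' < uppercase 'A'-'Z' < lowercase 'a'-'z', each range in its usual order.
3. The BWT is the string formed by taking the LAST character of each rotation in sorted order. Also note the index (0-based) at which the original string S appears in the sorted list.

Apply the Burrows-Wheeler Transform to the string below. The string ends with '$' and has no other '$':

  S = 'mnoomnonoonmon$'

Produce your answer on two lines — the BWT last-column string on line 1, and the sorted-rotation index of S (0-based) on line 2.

Answer: no$noommoomonnn
2

Derivation:
All 15 rotations (rotation i = S[i:]+S[:i]):
  rot[0] = mnoomnonoonmon$
  rot[1] = noomnonoonmon$m
  rot[2] = oomnonoonmon$mn
  rot[3] = omnonoonmon$mno
  rot[4] = mnonoonmon$mnoo
  rot[5] = nonoonmon$mnoom
  rot[6] = onoonmon$mnoomn
  rot[7] = noonmon$mnoomno
  rot[8] = oonmon$mnoomnon
  rot[9] = onmon$mnoomnono
  rot[10] = nmon$mnoomnonoo
  rot[11] = mon$mnoomnonoon
  rot[12] = on$mnoomnonoonm
  rot[13] = n$mnoomnonoonmo
  rot[14] = $mnoomnonoonmon
Sorted (with $ < everything):
  sorted[0] = $mnoomnonoonmon  (last char: 'n')
  sorted[1] = mnonoonmon$mnoo  (last char: 'o')
  sorted[2] = mnoomnonoonmon$  (last char: '$')
  sorted[3] = mon$mnoomnonoon  (last char: 'n')
  sorted[4] = n$mnoomnonoonmo  (last char: 'o')
  sorted[5] = nmon$mnoomnonoo  (last char: 'o')
  sorted[6] = nonoonmon$mnoom  (last char: 'm')
  sorted[7] = noomnonoonmon$m  (last char: 'm')
  sorted[8] = noonmon$mnoomno  (last char: 'o')
  sorted[9] = omnonoonmon$mno  (last char: 'o')
  sorted[10] = on$mnoomnonoonm  (last char: 'm')
  sorted[11] = onmon$mnoomnono  (last char: 'o')
  sorted[12] = onoonmon$mnoomn  (last char: 'n')
  sorted[13] = oomnonoonmon$mn  (last char: 'n')
  sorted[14] = oonmon$mnoomnon  (last char: 'n')
Last column: no$noommoomonnn
Original string S is at sorted index 2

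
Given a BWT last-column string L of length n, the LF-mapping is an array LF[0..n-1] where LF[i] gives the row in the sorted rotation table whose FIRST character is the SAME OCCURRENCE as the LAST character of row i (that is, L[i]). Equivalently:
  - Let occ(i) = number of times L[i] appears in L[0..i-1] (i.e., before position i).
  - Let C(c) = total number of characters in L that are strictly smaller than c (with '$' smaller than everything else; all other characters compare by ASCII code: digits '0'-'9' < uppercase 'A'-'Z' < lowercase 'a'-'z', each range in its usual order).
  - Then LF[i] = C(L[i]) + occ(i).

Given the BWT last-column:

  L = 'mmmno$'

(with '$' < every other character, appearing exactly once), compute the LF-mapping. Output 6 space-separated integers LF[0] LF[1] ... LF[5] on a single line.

Answer: 1 2 3 4 5 0

Derivation:
Char counts: '$':1, 'm':3, 'n':1, 'o':1
C (first-col start): C('$')=0, C('m')=1, C('n')=4, C('o')=5
L[0]='m': occ=0, LF[0]=C('m')+0=1+0=1
L[1]='m': occ=1, LF[1]=C('m')+1=1+1=2
L[2]='m': occ=2, LF[2]=C('m')+2=1+2=3
L[3]='n': occ=0, LF[3]=C('n')+0=4+0=4
L[4]='o': occ=0, LF[4]=C('o')+0=5+0=5
L[5]='$': occ=0, LF[5]=C('$')+0=0+0=0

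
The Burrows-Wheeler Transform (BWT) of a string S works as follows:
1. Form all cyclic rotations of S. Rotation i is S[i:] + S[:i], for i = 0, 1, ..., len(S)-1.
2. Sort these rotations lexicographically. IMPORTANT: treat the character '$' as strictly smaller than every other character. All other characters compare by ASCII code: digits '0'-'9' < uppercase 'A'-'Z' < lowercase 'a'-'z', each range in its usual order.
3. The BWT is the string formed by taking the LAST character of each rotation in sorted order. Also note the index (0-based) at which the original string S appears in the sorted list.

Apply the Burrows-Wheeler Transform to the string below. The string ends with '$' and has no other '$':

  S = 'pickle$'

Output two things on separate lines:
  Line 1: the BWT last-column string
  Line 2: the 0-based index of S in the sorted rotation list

All 7 rotations (rotation i = S[i:]+S[:i]):
  rot[0] = pickle$
  rot[1] = ickle$p
  rot[2] = ckle$pi
  rot[3] = kle$pic
  rot[4] = le$pick
  rot[5] = e$pickl
  rot[6] = $pickle
Sorted (with $ < everything):
  sorted[0] = $pickle  (last char: 'e')
  sorted[1] = ckle$pi  (last char: 'i')
  sorted[2] = e$pickl  (last char: 'l')
  sorted[3] = ickle$p  (last char: 'p')
  sorted[4] = kle$pic  (last char: 'c')
  sorted[5] = le$pick  (last char: 'k')
  sorted[6] = pickle$  (last char: '$')
Last column: eilpck$
Original string S is at sorted index 6

Answer: eilpck$
6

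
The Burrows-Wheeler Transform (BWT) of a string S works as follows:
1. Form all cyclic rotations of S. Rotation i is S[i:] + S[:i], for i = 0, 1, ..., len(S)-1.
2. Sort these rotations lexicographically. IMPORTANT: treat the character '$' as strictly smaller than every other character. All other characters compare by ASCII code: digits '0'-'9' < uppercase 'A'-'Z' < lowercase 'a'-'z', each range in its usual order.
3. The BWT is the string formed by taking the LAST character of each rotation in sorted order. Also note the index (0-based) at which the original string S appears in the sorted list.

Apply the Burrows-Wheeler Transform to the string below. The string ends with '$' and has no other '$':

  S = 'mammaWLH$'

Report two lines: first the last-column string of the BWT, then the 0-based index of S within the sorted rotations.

All 9 rotations (rotation i = S[i:]+S[:i]):
  rot[0] = mammaWLH$
  rot[1] = ammaWLH$m
  rot[2] = mmaWLH$ma
  rot[3] = maWLH$mam
  rot[4] = aWLH$mamm
  rot[5] = WLH$mamma
  rot[6] = LH$mammaW
  rot[7] = H$mammaWL
  rot[8] = $mammaWLH
Sorted (with $ < everything):
  sorted[0] = $mammaWLH  (last char: 'H')
  sorted[1] = H$mammaWL  (last char: 'L')
  sorted[2] = LH$mammaW  (last char: 'W')
  sorted[3] = WLH$mamma  (last char: 'a')
  sorted[4] = aWLH$mamm  (last char: 'm')
  sorted[5] = ammaWLH$m  (last char: 'm')
  sorted[6] = maWLH$mam  (last char: 'm')
  sorted[7] = mammaWLH$  (last char: '$')
  sorted[8] = mmaWLH$ma  (last char: 'a')
Last column: HLWammm$a
Original string S is at sorted index 7

Answer: HLWammm$a
7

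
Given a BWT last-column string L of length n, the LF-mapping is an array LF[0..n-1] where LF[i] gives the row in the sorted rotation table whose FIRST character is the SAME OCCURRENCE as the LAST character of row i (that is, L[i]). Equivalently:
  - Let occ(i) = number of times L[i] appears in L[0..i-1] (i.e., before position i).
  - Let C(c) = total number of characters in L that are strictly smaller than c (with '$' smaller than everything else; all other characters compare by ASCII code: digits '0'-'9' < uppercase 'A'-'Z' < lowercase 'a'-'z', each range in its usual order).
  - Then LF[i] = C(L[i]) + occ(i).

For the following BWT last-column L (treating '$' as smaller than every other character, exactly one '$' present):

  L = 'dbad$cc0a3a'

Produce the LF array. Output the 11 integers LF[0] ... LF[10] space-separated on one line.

Char counts: '$':1, '0':1, '3':1, 'a':3, 'b':1, 'c':2, 'd':2
C (first-col start): C('$')=0, C('0')=1, C('3')=2, C('a')=3, C('b')=6, C('c')=7, C('d')=9
L[0]='d': occ=0, LF[0]=C('d')+0=9+0=9
L[1]='b': occ=0, LF[1]=C('b')+0=6+0=6
L[2]='a': occ=0, LF[2]=C('a')+0=3+0=3
L[3]='d': occ=1, LF[3]=C('d')+1=9+1=10
L[4]='$': occ=0, LF[4]=C('$')+0=0+0=0
L[5]='c': occ=0, LF[5]=C('c')+0=7+0=7
L[6]='c': occ=1, LF[6]=C('c')+1=7+1=8
L[7]='0': occ=0, LF[7]=C('0')+0=1+0=1
L[8]='a': occ=1, LF[8]=C('a')+1=3+1=4
L[9]='3': occ=0, LF[9]=C('3')+0=2+0=2
L[10]='a': occ=2, LF[10]=C('a')+2=3+2=5

Answer: 9 6 3 10 0 7 8 1 4 2 5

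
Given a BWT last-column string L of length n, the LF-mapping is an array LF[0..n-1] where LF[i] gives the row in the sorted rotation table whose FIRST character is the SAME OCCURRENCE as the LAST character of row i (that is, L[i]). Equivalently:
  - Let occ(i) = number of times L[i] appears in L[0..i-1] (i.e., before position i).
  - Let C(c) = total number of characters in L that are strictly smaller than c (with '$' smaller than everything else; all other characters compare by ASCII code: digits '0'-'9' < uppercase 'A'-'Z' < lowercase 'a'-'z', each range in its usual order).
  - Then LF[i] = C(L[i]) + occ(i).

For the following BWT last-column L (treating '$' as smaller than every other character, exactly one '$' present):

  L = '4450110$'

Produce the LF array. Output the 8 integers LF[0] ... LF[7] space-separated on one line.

Char counts: '$':1, '0':2, '1':2, '4':2, '5':1
C (first-col start): C('$')=0, C('0')=1, C('1')=3, C('4')=5, C('5')=7
L[0]='4': occ=0, LF[0]=C('4')+0=5+0=5
L[1]='4': occ=1, LF[1]=C('4')+1=5+1=6
L[2]='5': occ=0, LF[2]=C('5')+0=7+0=7
L[3]='0': occ=0, LF[3]=C('0')+0=1+0=1
L[4]='1': occ=0, LF[4]=C('1')+0=3+0=3
L[5]='1': occ=1, LF[5]=C('1')+1=3+1=4
L[6]='0': occ=1, LF[6]=C('0')+1=1+1=2
L[7]='$': occ=0, LF[7]=C('$')+0=0+0=0

Answer: 5 6 7 1 3 4 2 0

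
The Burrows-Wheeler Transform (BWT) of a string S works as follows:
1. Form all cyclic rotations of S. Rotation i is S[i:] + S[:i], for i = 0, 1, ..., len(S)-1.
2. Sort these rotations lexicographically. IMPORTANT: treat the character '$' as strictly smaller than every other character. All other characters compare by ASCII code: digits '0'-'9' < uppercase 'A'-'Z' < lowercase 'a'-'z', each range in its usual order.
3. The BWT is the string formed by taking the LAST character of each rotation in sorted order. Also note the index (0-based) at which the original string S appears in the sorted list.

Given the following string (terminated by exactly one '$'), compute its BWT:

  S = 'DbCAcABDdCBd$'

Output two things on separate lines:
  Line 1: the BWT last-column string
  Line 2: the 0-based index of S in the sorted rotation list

Answer: dcCACbd$BDABD
7

Derivation:
All 13 rotations (rotation i = S[i:]+S[:i]):
  rot[0] = DbCAcABDdCBd$
  rot[1] = bCAcABDdCBd$D
  rot[2] = CAcABDdCBd$Db
  rot[3] = AcABDdCBd$DbC
  rot[4] = cABDdCBd$DbCA
  rot[5] = ABDdCBd$DbCAc
  rot[6] = BDdCBd$DbCAcA
  rot[7] = DdCBd$DbCAcAB
  rot[8] = dCBd$DbCAcABD
  rot[9] = CBd$DbCAcABDd
  rot[10] = Bd$DbCAcABDdC
  rot[11] = d$DbCAcABDdCB
  rot[12] = $DbCAcABDdCBd
Sorted (with $ < everything):
  sorted[0] = $DbCAcABDdCBd  (last char: 'd')
  sorted[1] = ABDdCBd$DbCAc  (last char: 'c')
  sorted[2] = AcABDdCBd$DbC  (last char: 'C')
  sorted[3] = BDdCBd$DbCAcA  (last char: 'A')
  sorted[4] = Bd$DbCAcABDdC  (last char: 'C')
  sorted[5] = CAcABDdCBd$Db  (last char: 'b')
  sorted[6] = CBd$DbCAcABDd  (last char: 'd')
  sorted[7] = DbCAcABDdCBd$  (last char: '$')
  sorted[8] = DdCBd$DbCAcAB  (last char: 'B')
  sorted[9] = bCAcABDdCBd$D  (last char: 'D')
  sorted[10] = cABDdCBd$DbCA  (last char: 'A')
  sorted[11] = d$DbCAcABDdCB  (last char: 'B')
  sorted[12] = dCBd$DbCAcABD  (last char: 'D')
Last column: dcCACbd$BDABD
Original string S is at sorted index 7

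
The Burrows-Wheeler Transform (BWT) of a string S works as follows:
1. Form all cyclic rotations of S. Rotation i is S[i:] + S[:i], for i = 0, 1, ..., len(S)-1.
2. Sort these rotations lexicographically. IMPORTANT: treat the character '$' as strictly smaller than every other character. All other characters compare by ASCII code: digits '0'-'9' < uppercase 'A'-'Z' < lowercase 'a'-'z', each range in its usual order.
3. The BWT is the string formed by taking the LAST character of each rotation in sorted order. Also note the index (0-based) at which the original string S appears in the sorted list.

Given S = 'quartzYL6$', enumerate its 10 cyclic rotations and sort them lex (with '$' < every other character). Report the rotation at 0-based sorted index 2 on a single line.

Answer: L6$quartzY

Derivation:
All 10 rotations (rotation i = S[i:]+S[:i]):
  rot[0] = quartzYL6$
  rot[1] = uartzYL6$q
  rot[2] = artzYL6$qu
  rot[3] = rtzYL6$qua
  rot[4] = tzYL6$quar
  rot[5] = zYL6$quart
  rot[6] = YL6$quartz
  rot[7] = L6$quartzY
  rot[8] = 6$quartzYL
  rot[9] = $quartzYL6
Sorted (with $ < everything):
  sorted[0] = $quartzYL6
  sorted[1] = 6$quartzYL
  sorted[2] = L6$quartzY
  sorted[3] = YL6$quartz
  sorted[4] = artzYL6$qu
  sorted[5] = quartzYL6$
  sorted[6] = rtzYL6$qua
  sorted[7] = tzYL6$quar
  sorted[8] = uartzYL6$q
  sorted[9] = zYL6$quart
sorted[2] = L6$quartzY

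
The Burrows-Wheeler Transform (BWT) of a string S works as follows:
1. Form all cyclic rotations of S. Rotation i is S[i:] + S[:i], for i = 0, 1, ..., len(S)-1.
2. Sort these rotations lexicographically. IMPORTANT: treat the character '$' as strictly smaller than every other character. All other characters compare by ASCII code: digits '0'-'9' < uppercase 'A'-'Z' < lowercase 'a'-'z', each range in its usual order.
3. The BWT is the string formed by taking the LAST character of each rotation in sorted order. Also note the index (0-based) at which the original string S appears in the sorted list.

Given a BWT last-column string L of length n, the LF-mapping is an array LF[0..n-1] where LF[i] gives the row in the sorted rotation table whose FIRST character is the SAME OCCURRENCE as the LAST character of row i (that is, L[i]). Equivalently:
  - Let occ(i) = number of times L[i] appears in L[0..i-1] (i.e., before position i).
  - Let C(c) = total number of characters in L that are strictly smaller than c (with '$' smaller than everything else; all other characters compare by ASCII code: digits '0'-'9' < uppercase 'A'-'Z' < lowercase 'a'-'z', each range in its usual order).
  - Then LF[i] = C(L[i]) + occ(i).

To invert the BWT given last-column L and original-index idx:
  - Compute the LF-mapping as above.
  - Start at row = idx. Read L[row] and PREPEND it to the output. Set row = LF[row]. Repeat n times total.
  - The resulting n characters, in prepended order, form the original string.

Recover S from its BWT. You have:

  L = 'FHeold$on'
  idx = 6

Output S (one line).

LF mapping: 1 2 4 7 5 3 0 8 6
Walk LF starting at row 6, prepending L[row]:
  step 1: row=6, L[6]='$', prepend. Next row=LF[6]=0
  step 2: row=0, L[0]='F', prepend. Next row=LF[0]=1
  step 3: row=1, L[1]='H', prepend. Next row=LF[1]=2
  step 4: row=2, L[2]='e', prepend. Next row=LF[2]=4
  step 5: row=4, L[4]='l', prepend. Next row=LF[4]=5
  step 6: row=5, L[5]='d', prepend. Next row=LF[5]=3
  step 7: row=3, L[3]='o', prepend. Next row=LF[3]=7
  step 8: row=7, L[7]='o', prepend. Next row=LF[7]=8
  step 9: row=8, L[8]='n', prepend. Next row=LF[8]=6
Reversed output: noodleHF$

Answer: noodleHF$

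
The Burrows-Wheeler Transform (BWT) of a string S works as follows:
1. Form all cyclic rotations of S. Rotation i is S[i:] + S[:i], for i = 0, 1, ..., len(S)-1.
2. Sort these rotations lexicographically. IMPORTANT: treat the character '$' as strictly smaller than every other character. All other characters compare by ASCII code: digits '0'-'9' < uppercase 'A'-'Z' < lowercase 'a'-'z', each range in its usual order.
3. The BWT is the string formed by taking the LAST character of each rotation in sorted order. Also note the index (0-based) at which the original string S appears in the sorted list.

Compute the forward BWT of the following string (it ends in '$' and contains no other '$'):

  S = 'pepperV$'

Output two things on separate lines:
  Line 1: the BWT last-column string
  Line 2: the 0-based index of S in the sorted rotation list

All 8 rotations (rotation i = S[i:]+S[:i]):
  rot[0] = pepperV$
  rot[1] = epperV$p
  rot[2] = pperV$pe
  rot[3] = perV$pep
  rot[4] = erV$pepp
  rot[5] = rV$peppe
  rot[6] = V$pepper
  rot[7] = $pepperV
Sorted (with $ < everything):
  sorted[0] = $pepperV  (last char: 'V')
  sorted[1] = V$pepper  (last char: 'r')
  sorted[2] = epperV$p  (last char: 'p')
  sorted[3] = erV$pepp  (last char: 'p')
  sorted[4] = pepperV$  (last char: '$')
  sorted[5] = perV$pep  (last char: 'p')
  sorted[6] = pperV$pe  (last char: 'e')
  sorted[7] = rV$peppe  (last char: 'e')
Last column: Vrpp$pee
Original string S is at sorted index 4

Answer: Vrpp$pee
4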